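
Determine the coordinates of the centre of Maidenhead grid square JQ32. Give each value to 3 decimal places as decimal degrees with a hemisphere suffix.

Field J=9, Q=16: +9·20° lon, +16·10° lat → SW at lon 0°, lat 70°.
Square 3, 2: +3·2° lon, +2·1° lat → SW at lon 6°, lat 72°.
Cell spans 2° lon × 1° lat. Centre is SW corner plus half of each.
latitude 72.500° N, longitude 7.000° E.

72.500° N, 7.000° E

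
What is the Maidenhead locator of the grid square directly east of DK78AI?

DK78bi

Longitude subsquare a = 0; +1 → 1 = b.
The latitude characters are unchanged.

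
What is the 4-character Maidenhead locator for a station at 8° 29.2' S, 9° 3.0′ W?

II51

Shift to the Maidenhead origin (180°W, 90°S): lon 170.95, lat 81.51.
Field: 170.95/20 → 8 → I, 81.51/10 → 8 → I; chars II.
Square: 10.95/2 → 5, 1.51/1 → 1; chars 51.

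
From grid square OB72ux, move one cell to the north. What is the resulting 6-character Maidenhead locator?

Latitude subsquare x = 23; +1 → 24, wraps to 0 = a, carry into square.
Latitude square 2; +1 → 3.
The longitude characters are unchanged.

OB73ua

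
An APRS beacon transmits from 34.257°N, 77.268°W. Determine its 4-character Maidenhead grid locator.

FM14

Shift to the Maidenhead origin (180°W, 90°S): lon 102.73, lat 124.26.
Field: 102.73/20 → 5 → F, 124.26/10 → 12 → M; chars FM.
Square: 2.73/2 → 1, 4.26/1 → 4; chars 14.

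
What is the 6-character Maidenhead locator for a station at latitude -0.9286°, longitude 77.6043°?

Add 180° to longitude and 90° to latitude: 257.6043, 89.0714.
Field: lon ⌊257.6043/20⌋ = 12 → M; lat ⌊89.0714/10⌋ = 8 → I.
Square: lon ⌊17.6043/2⌋ = 8; lat ⌊9.0714/1⌋ = 9.
Subsquare: lon ⌊1.6043/0.0833333⌋ = 19 → t; lat ⌊0.0714/0.0416667⌋ = 1 → b.

MI89tb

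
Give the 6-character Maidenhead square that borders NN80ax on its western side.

NN70xx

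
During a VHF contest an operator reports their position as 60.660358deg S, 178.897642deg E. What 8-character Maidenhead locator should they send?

RC99ki71

Shift to the Maidenhead origin (180°W, 90°S): lon 358.89764, lat 29.33964.
Field: 358.89764/20 → 17 → R, 29.33964/10 → 2 → C; chars RC.
Square: 18.89764/2 → 9, 9.33964/1 → 9; chars 99.
Subsquare: 0.89764/0.0833333 → 10 → k, 0.33964/0.0416667 → 8 → i; chars ki.
Extended square: 0.06431/0.00833333 → 7, 0.00631/0.00416667 → 1; chars 71.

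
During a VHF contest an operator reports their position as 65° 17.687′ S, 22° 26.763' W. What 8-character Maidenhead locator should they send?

Add 180° to longitude and 90° to latitude: 157.55395, 24.70522.
Field: 157.55395/20 → 7 → H, 24.70522/10 → 2 → C; chars HC.
Square: 17.55395/2 → 8, 4.70522/1 → 4; chars 84.
Subsquare: 1.55395/0.0833333 → 18 → s, 0.70522/0.0416667 → 16 → q; chars sq.
Extended square: 0.05395/0.00833333 → 6, 0.03855/0.00416667 → 9; chars 69.

HC84sq69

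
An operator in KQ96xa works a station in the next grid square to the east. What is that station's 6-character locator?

Longitude subsquare x = 23; +1 → 24, wraps to 0 = a, carry into square.
Longitude square 9; +1 → 10, wraps to 0, carry into field.
Longitude field K = 10; +1 → 11 = L.
The latitude characters are unchanged.

LQ06aa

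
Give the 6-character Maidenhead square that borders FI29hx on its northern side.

FJ20ha

Latitude subsquare x = 23; +1 → 24, wraps to 0 = a, carry into square.
Latitude square 9; +1 → 10, wraps to 0, carry into field.
Latitude field I = 8; +1 → 9 = J.
The longitude characters are unchanged.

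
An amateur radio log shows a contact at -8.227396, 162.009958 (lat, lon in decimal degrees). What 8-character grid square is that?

Add 180° to longitude and 90° to latitude: 342.00996, 81.77260.
Field: lon ⌊342.00996/20⌋ = 17 → R; lat ⌊81.77260/10⌋ = 8 → I.
Square: lon ⌊2.00996/2⌋ = 1; lat ⌊1.77260/1⌋ = 1.
Subsquare: lon ⌊0.00996/0.0833333⌋ = 0 → a; lat ⌊0.77260/0.0416667⌋ = 18 → s.
Extended square: lon ⌊0.00996/0.00833333⌋ = 1; lat ⌊0.02260/0.00416667⌋ = 5.

RI11as15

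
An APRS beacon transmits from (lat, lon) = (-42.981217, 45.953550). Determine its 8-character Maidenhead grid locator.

LE27xa44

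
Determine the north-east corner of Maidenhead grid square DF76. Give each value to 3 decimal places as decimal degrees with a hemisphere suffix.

33.000° S, 104.000° W

Field D=3, F=5: +3·20° lon, +5·10° lat → SW at lon -120°, lat -40°.
Square 7, 6: +7·2° lon, +6·1° lat → SW at lon -106°, lat -34°.
Cell spans 2° lon × 1° lat. NE corner is SW corner plus one full cell.
latitude 33.000° S, longitude 104.000° W.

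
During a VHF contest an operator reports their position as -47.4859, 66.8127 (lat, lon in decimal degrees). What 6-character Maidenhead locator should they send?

ME32jm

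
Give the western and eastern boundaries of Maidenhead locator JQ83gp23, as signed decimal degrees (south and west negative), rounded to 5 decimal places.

16.51667, 16.52500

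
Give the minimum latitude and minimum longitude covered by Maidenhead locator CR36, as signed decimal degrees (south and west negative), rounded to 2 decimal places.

86.00, -134.00

Field C=2, R=17: +2·20° lon, +17·10° lat → SW at lon -140°, lat 80°.
Square 3, 6: +3·2° lon, +6·1° lat → SW at lon -134°, lat 86°.
latitude 86.00, longitude -134.00.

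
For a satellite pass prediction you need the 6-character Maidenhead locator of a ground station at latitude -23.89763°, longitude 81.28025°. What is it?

NG06pc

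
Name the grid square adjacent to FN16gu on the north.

FN16gv

Latitude subsquare u = 20; +1 → 21 = v.
The longitude characters are unchanged.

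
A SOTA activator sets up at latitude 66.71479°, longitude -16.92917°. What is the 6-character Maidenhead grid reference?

IP16mr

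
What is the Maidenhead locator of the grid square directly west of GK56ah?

Longitude subsquare a = 0; −1 → -1, wraps to 23 = x, carry into square.
Longitude square 5; −1 → 4.
The latitude characters are unchanged.

GK46xh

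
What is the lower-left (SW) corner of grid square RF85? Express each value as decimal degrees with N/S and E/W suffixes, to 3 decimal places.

35.000° S, 176.000° E

Field R=17, F=5: +17·20° lon, +5·10° lat → SW at lon 160°, lat -40°.
Square 8, 5: +8·2° lon, +5·1° lat → SW at lon 176°, lat -35°.
latitude 35.000° S, longitude 176.000° E.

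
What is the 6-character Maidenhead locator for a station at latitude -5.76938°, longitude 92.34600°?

NI64ef

Shift to the Maidenhead origin (180°W, 90°S): lon 272.3460, lat 84.2306.
Field: 272.3460/20 → 13 → N, 84.2306/10 → 8 → I; chars NI.
Square: 12.3460/2 → 6, 4.2306/1 → 4; chars 64.
Subsquare: 0.3460/0.0833333 → 4 → e, 0.2306/0.0416667 → 5 → f; chars ef.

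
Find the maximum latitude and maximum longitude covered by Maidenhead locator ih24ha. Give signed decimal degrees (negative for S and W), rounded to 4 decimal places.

-15.9583, -15.3333

Field I=8, H=7: +8·20° lon, +7·10° lat → SW at lon -20°, lat -20°.
Square 2, 4: +2·2° lon, +4·1° lat → SW at lon -16°, lat -16°.
Subsquare h=7, a=0: +7·0.0833333° lon, +0·0.0416667° lat → SW at lon -15.4167°, lat -16°.
Cell spans 0.0833333° lon × 0.0416667° lat. NE corner is SW corner plus one full cell.
latitude -15.9583, longitude -15.3333.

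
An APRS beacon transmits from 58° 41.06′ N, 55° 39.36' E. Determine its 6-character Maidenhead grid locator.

LO78tq

Offset from 180°W / 90°S: lon 235.6560°, lat 148.6843°.
Field (20°×10°, letters A–R): 235.6560/20 → 11 → L, 148.6843/10 → 14 → O; chars LO.
Square (2°×1°, digits 0–9): 15.6560/2 → 7, 8.6843/1 → 8; chars 78.
Subsquare (5′×2.5′, letters a–x): 1.6560/0.0833333 → 19 → t, 0.6843/0.0416667 → 16 → q; chars tq.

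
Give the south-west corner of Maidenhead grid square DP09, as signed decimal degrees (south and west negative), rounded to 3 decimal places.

69.000, -120.000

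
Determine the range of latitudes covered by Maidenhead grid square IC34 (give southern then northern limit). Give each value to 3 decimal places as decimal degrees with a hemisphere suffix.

66.000° S, 65.000° S

Field I=8, C=2: +8·20° lon, +2·10° lat → SW at lon -20°, lat -70°.
Square 3, 4: +3·2° lon, +4·1° lat → SW at lon -14°, lat -66°.
Cell spans 2° lon × 1° lat.
south 66.000° S, north 65.000° S.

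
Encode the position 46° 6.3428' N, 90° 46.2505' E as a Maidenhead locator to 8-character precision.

NN56jc25

Shift to the Maidenhead origin (180°W, 90°S): lon 270.77084, lat 136.10571.
Field: 270.77084/20 → 13 → N, 136.10571/10 → 13 → N; chars NN.
Square: 10.77084/2 → 5, 6.10571/1 → 6; chars 56.
Subsquare: 0.77084/0.0833333 → 9 → j, 0.10571/0.0416667 → 2 → c; chars jc.
Extended square: 0.02084/0.00833333 → 2, 0.02238/0.00416667 → 5; chars 25.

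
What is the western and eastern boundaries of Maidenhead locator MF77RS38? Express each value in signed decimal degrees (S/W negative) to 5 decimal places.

75.44167, 75.45000

Field M=12, F=5: +12·20° lon, +5·10° lat → SW at lon 60°, lat -40°.
Square 7, 7: +7·2° lon, +7·1° lat → SW at lon 74°, lat -33°.
Subsquare r=17, s=18: +17·0.0833333° lon, +18·0.0416667° lat → SW at lon 75.4167°, lat -32.25°.
Extended square 3, 8: +3·0.00833333° lon, +8·0.00416667° lat → SW at lon 75.4417°, lat -32.2167°.
Cell spans 0.00833333° lon × 0.00416667° lat.
west 75.44167, east 75.45000.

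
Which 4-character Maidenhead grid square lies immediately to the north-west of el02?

Longitude square 0; −1 → -1, wraps to 9, carry into field.
Longitude field E = 4; −1 → 3 = D.
Latitude square 2; +1 → 3.

DL93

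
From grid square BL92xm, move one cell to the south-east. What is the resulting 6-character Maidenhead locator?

CL02al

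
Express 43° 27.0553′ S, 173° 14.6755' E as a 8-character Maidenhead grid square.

Shift to the Maidenhead origin (180°W, 90°S): lon 353.24459, lat 46.54908.
Field: 353.24459/20 → 17 → R, 46.54908/10 → 4 → E; chars RE.
Square: 13.24459/2 → 6, 6.54908/1 → 6; chars 66.
Subsquare: 1.24459/0.0833333 → 14 → o, 0.54908/0.0416667 → 13 → n; chars on.
Extended square: 0.07793/0.00833333 → 9, 0.00741/0.00416667 → 1; chars 91.

RE66on91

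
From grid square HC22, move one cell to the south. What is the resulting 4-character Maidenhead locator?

HC21

Latitude square 2; −1 → 1.
The longitude characters are unchanged.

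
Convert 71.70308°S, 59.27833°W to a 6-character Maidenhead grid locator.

Add 180° to longitude and 90° to latitude: 120.7217, 18.2969.
Field: lon ⌊120.7217/20⌋ = 6 → G; lat ⌊18.2969/10⌋ = 1 → B.
Square: lon ⌊0.7217/2⌋ = 0; lat ⌊8.2969/1⌋ = 8.
Subsquare: lon ⌊0.7217/0.0833333⌋ = 8 → i; lat ⌊0.2969/0.0416667⌋ = 7 → h.

GB08ih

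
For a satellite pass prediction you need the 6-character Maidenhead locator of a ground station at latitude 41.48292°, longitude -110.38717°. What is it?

Offset from 180°W / 90°S: lon 69.6128°, lat 131.4829°.
Field: lon ⌊69.6128/20⌋ = 3 → D; lat ⌊131.4829/10⌋ = 13 → N.
Square: lon ⌊9.6128/2⌋ = 4; lat ⌊1.4829/1⌋ = 1.
Subsquare: lon ⌊1.6128/0.0833333⌋ = 19 → t; lat ⌊0.4829/0.0416667⌋ = 11 → l.

DN41tl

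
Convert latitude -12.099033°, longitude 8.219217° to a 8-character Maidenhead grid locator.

Offset from 180°W / 90°S: lon 188.21922°, lat 77.90097°.
Field: 188.21922/20 → 9 → J, 77.90097/10 → 7 → H; chars JH.
Square: 8.21922/2 → 4, 7.90097/1 → 7; chars 47.
Subsquare: 0.21922/0.0833333 → 2 → c, 0.90097/0.0416667 → 21 → v; chars cv.
Extended square: 0.05255/0.00833333 → 6, 0.02597/0.00416667 → 6; chars 66.

JH47cv66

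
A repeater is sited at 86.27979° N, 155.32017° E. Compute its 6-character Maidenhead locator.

Offset from 180°W / 90°S: lon 335.3202°, lat 176.2798°.
Field: lon ⌊335.3202/20⌋ = 16 → Q; lat ⌊176.2798/10⌋ = 17 → R.
Square: lon ⌊15.3202/2⌋ = 7; lat ⌊6.2798/1⌋ = 6.
Subsquare: lon ⌊1.3202/0.0833333⌋ = 15 → p; lat ⌊0.2798/0.0416667⌋ = 6 → g.

QR76pg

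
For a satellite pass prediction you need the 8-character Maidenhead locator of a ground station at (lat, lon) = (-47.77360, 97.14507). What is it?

NE82nf74

Shift to the Maidenhead origin (180°W, 90°S): lon 277.14507, lat 42.22640.
Field: lon ⌊277.14507/20⌋ = 13 → N; lat ⌊42.22640/10⌋ = 4 → E.
Square: lon ⌊17.14507/2⌋ = 8; lat ⌊2.22640/1⌋ = 2.
Subsquare: lon ⌊1.14507/0.0833333⌋ = 13 → n; lat ⌊0.22640/0.0416667⌋ = 5 → f.
Extended square: lon ⌊0.06174/0.00833333⌋ = 7; lat ⌊0.01807/0.00416667⌋ = 4.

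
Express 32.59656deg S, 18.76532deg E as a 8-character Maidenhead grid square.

Offset from 180°W / 90°S: lon 198.76532°, lat 57.40344°.
Field: 198.76532/20 → 9 → J, 57.40344/10 → 5 → F; chars JF.
Square: 18.76532/2 → 9, 7.40344/1 → 7; chars 97.
Subsquare: 0.76532/0.0833333 → 9 → j, 0.40344/0.0416667 → 9 → j; chars jj.
Extended square: 0.01532/0.00833333 → 1, 0.02844/0.00416667 → 6; chars 16.

JF97jj16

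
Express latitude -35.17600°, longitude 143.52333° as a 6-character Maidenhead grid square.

Shift to the Maidenhead origin (180°W, 90°S): lon 323.5233, lat 54.8240.
Field: 323.5233/20 → 16 → Q, 54.8240/10 → 5 → F; chars QF.
Square: 3.5233/2 → 1, 4.8240/1 → 4; chars 14.
Subsquare: 1.5233/0.0833333 → 18 → s, 0.8240/0.0416667 → 19 → t; chars st.

QF14st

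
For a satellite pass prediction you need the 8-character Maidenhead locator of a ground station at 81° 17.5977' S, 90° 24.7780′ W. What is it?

EA48tq09

Shift to the Maidenhead origin (180°W, 90°S): lon 89.58703, lat 8.70670.
Field: 89.58703/20 → 4 → E, 8.70670/10 → 0 → A; chars EA.
Square: 9.58703/2 → 4, 8.70670/1 → 8; chars 48.
Subsquare: 1.58703/0.0833333 → 19 → t, 0.70670/0.0416667 → 16 → q; chars tq.
Extended square: 0.00370/0.00833333 → 0, 0.04004/0.00416667 → 9; chars 09.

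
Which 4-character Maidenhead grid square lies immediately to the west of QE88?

QE78

Longitude square 8; −1 → 7.
The latitude characters are unchanged.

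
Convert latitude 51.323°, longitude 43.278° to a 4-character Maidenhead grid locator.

LO11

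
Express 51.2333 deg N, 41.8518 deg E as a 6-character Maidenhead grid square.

Offset from 180°W / 90°S: lon 221.8518°, lat 141.2333°.
Field (20°×10°, letters A–R): 221.8518/20 → 11 → L, 141.2333/10 → 14 → O; chars LO.
Square (2°×1°, digits 0–9): 1.8518/2 → 0, 1.2333/1 → 1; chars 01.
Subsquare (5′×2.5′, letters a–x): 1.8518/0.0833333 → 22 → w, 0.2333/0.0416667 → 5 → f; chars wf.

LO01wf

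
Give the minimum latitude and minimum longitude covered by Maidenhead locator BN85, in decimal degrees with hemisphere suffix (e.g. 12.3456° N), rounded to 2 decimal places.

Field B=1, N=13: +1·20° lon, +13·10° lat → SW at lon -160°, lat 40°.
Square 8, 5: +8·2° lon, +5·1° lat → SW at lon -144°, lat 45°.
latitude 45.00° N, longitude 144.00° W.

45.00° N, 144.00° W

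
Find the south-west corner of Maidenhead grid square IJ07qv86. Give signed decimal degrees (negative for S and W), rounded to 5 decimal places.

Field I=8, J=9: +8·20° lon, +9·10° lat → SW at lon -20°, lat 0°.
Square 0, 7: +0·2° lon, +7·1° lat → SW at lon -20°, lat 7°.
Subsquare q=16, v=21: +16·0.0833333° lon, +21·0.0416667° lat → SW at lon -18.6667°, lat 7.875°.
Extended square 8, 6: +8·0.00833333° lon, +6·0.00416667° lat → SW at lon -18.6°, lat 7.9°.
latitude 7.90000, longitude -18.60000.

7.90000, -18.60000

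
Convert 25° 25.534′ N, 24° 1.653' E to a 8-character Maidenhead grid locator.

Add 180° to longitude and 90° to latitude: 204.02755, 115.42557.
Field: lon ⌊204.02755/20⌋ = 10 → K; lat ⌊115.42557/10⌋ = 11 → L.
Square: lon ⌊4.02755/2⌋ = 2; lat ⌊5.42557/1⌋ = 5.
Subsquare: lon ⌊0.02755/0.0833333⌋ = 0 → a; lat ⌊0.42557/0.0416667⌋ = 10 → k.
Extended square: lon ⌊0.02755/0.00833333⌋ = 3; lat ⌊0.00890/0.00416667⌋ = 2.

KL25ak32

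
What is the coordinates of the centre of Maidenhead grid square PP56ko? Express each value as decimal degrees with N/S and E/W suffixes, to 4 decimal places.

66.6042° N, 130.8750° E

Field P=15, P=15: +15·20° lon, +15·10° lat → SW at lon 120°, lat 60°.
Square 5, 6: +5·2° lon, +6·1° lat → SW at lon 130°, lat 66°.
Subsquare k=10, o=14: +10·0.0833333° lon, +14·0.0416667° lat → SW at lon 130.833°, lat 66.5833°.
Cell spans 0.0833333° lon × 0.0416667° lat. Centre is SW corner plus half of each.
latitude 66.6042° N, longitude 130.8750° E.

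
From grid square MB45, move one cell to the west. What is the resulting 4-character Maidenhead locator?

Longitude square 4; −1 → 3.
The latitude characters are unchanged.

MB35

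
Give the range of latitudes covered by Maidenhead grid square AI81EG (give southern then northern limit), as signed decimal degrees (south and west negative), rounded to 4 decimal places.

Field A=0, I=8: +0·20° lon, +8·10° lat → SW at lon -180°, lat -10°.
Square 8, 1: +8·2° lon, +1·1° lat → SW at lon -164°, lat -9°.
Subsquare e=4, g=6: +4·0.0833333° lon, +6·0.0416667° lat → SW at lon -163.667°, lat -8.75°.
Cell spans 0.0833333° lon × 0.0416667° lat.
south -8.7500, north -8.7083.

-8.7500, -8.7083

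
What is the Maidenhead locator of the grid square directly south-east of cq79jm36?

CQ79jm45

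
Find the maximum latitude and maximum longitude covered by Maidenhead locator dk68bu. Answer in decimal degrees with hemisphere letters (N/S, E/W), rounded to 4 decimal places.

18.8750° N, 107.8333° W

Field D=3, K=10: +3·20° lon, +10·10° lat → SW at lon -120°, lat 10°.
Square 6, 8: +6·2° lon, +8·1° lat → SW at lon -108°, lat 18°.
Subsquare b=1, u=20: +1·0.0833333° lon, +20·0.0416667° lat → SW at lon -107.917°, lat 18.8333°.
Cell spans 0.0833333° lon × 0.0416667° lat. NE corner is SW corner plus one full cell.
latitude 18.8750° N, longitude 107.8333° W.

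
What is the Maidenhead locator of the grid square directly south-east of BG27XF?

BG37ae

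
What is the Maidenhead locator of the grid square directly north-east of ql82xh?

Longitude subsquare x = 23; +1 → 24, wraps to 0 = a, carry into square.
Longitude square 8; +1 → 9.
Latitude subsquare h = 7; +1 → 8 = i.

QL92ai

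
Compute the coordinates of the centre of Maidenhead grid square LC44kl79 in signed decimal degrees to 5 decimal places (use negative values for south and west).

Field L=11, C=2: +11·20° lon, +2·10° lat → SW at lon 40°, lat -70°.
Square 4, 4: +4·2° lon, +4·1° lat → SW at lon 48°, lat -66°.
Subsquare k=10, l=11: +10·0.0833333° lon, +11·0.0416667° lat → SW at lon 48.8333°, lat -65.5417°.
Extended square 7, 9: +7·0.00833333° lon, +9·0.00416667° lat → SW at lon 48.8917°, lat -65.5042°.
Cell spans 0.00833333° lon × 0.00416667° lat. Centre is SW corner plus half of each.
latitude -65.50208, longitude 48.89583.

-65.50208, 48.89583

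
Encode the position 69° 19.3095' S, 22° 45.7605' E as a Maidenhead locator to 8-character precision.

Shift to the Maidenhead origin (180°W, 90°S): lon 202.76268, lat 20.67817.
Field: lon ⌊202.76268/20⌋ = 10 → K; lat ⌊20.67817/10⌋ = 2 → C.
Square: lon ⌊2.76268/2⌋ = 1; lat ⌊0.67817/1⌋ = 0.
Subsquare: lon ⌊0.76268/0.0833333⌋ = 9 → j; lat ⌊0.67817/0.0416667⌋ = 16 → q.
Extended square: lon ⌊0.01268/0.00833333⌋ = 1; lat ⌊0.01151/0.00416667⌋ = 2.

KC10jq12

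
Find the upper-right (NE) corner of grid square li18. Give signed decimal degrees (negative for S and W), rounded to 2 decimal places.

-1.00, 44.00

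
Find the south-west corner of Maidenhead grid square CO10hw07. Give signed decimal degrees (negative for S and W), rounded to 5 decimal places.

Field C=2, O=14: +2·20° lon, +14·10° lat → SW at lon -140°, lat 50°.
Square 1, 0: +1·2° lon, +0·1° lat → SW at lon -138°, lat 50°.
Subsquare h=7, w=22: +7·0.0833333° lon, +22·0.0416667° lat → SW at lon -137.417°, lat 50.9167°.
Extended square 0, 7: +0·0.00833333° lon, +7·0.00416667° lat → SW at lon -137.417°, lat 50.9458°.
latitude 50.94583, longitude -137.41667.

50.94583, -137.41667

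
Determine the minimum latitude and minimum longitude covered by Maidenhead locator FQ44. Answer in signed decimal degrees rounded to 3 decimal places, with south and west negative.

74.000, -72.000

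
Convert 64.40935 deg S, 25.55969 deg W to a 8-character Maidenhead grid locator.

HC75fo21

Add 180° to longitude and 90° to latitude: 154.44031, 25.59065.
Field (20°×10°, letters A–R): 154.44031/20 → 7 → H, 25.59065/10 → 2 → C; chars HC.
Square (2°×1°, digits 0–9): 14.44031/2 → 7, 5.59065/1 → 5; chars 75.
Subsquare (5′×2.5′, letters a–x): 0.44031/0.0833333 → 5 → f, 0.59065/0.0416667 → 14 → o; chars fo.
Extended square (30″×15″, digits 0–9): 0.02364/0.00833333 → 2, 0.00732/0.00416667 → 1; chars 21.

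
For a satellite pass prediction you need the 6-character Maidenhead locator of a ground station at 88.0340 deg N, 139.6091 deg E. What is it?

Shift to the Maidenhead origin (180°W, 90°S): lon 319.6091, lat 178.0340.
Field: lon ⌊319.6091/20⌋ = 15 → P; lat ⌊178.0340/10⌋ = 17 → R.
Square: lon ⌊19.6091/2⌋ = 9; lat ⌊8.0340/1⌋ = 8.
Subsquare: lon ⌊1.6091/0.0833333⌋ = 19 → t; lat ⌊0.0340/0.0416667⌋ = 0 → a.

PR98ta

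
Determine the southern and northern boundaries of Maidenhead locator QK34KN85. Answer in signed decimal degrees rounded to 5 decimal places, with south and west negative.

14.56250, 14.56667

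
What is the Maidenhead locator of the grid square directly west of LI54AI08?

LI44xi98

Longitude extended square 0; −1 → -1, wraps to 9, carry into subsquare.
Longitude subsquare a = 0; −1 → -1, wraps to 23 = x, carry into square.
Longitude square 5; −1 → 4.
The latitude characters are unchanged.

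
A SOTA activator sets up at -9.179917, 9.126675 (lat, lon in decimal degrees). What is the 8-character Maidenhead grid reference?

Offset from 180°W / 90°S: lon 189.12668°, lat 80.82008°.
Field: lon ⌊189.12668/20⌋ = 9 → J; lat ⌊80.82008/10⌋ = 8 → I.
Square: lon ⌊9.12668/2⌋ = 4; lat ⌊0.82008/1⌋ = 0.
Subsquare: lon ⌊1.12668/0.0833333⌋ = 13 → n; lat ⌊0.82008/0.0416667⌋ = 19 → t.
Extended square: lon ⌊0.04334/0.00833333⌋ = 5; lat ⌊0.02842/0.00416667⌋ = 6.

JI40nt56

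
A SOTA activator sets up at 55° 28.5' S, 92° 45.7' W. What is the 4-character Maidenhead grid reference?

Offset from 180°W / 90°S: lon 87.24°, lat 34.52°.
Field: lon ⌊87.24/20⌋ = 4 → E; lat ⌊34.52/10⌋ = 3 → D.
Square: lon ⌊7.24/2⌋ = 3; lat ⌊4.52/1⌋ = 4.

ED34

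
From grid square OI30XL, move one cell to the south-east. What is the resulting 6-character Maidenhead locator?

Longitude subsquare x = 23; +1 → 24, wraps to 0 = a, carry into square.
Longitude square 3; +1 → 4.
Latitude subsquare l = 11; −1 → 10 = k.

OI40ak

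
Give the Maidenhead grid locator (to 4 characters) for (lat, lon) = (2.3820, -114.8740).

DJ22

Shift to the Maidenhead origin (180°W, 90°S): lon 65.13, lat 92.38.
Field: 65.13/20 → 3 → D, 92.38/10 → 9 → J; chars DJ.
Square: 5.13/2 → 2, 2.38/1 → 2; chars 22.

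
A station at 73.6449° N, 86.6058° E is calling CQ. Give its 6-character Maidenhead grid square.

NQ33hp

Shift to the Maidenhead origin (180°W, 90°S): lon 266.6058, lat 163.6449.
Field: 266.6058/20 → 13 → N, 163.6449/10 → 16 → Q; chars NQ.
Square: 6.6058/2 → 3, 3.6449/1 → 3; chars 33.
Subsquare: 0.6058/0.0833333 → 7 → h, 0.6449/0.0416667 → 15 → p; chars hp.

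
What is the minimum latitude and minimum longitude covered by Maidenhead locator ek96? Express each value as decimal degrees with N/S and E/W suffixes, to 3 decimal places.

Field E=4, K=10: +4·20° lon, +10·10° lat → SW at lon -100°, lat 10°.
Square 9, 6: +9·2° lon, +6·1° lat → SW at lon -82°, lat 16°.
latitude 16.000° N, longitude 82.000° W.

16.000° N, 82.000° W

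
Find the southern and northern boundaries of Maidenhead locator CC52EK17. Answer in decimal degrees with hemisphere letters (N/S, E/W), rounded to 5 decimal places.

Field C=2, C=2: +2·20° lon, +2·10° lat → SW at lon -140°, lat -70°.
Square 5, 2: +5·2° lon, +2·1° lat → SW at lon -130°, lat -68°.
Subsquare e=4, k=10: +4·0.0833333° lon, +10·0.0416667° lat → SW at lon -129.667°, lat -67.5833°.
Extended square 1, 7: +1·0.00833333° lon, +7·0.00416667° lat → SW at lon -129.658°, lat -67.5542°.
Cell spans 0.00833333° lon × 0.00416667° lat.
south 67.55417° S, north 67.55000° S.

67.55417° S, 67.55000° S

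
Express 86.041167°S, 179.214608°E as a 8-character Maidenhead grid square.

RA93ox50

Shift to the Maidenhead origin (180°W, 90°S): lon 359.21461, lat 3.95883.
Field (20°×10°, letters A–R): lon ⌊359.21461/20⌋ = 17 → R; lat ⌊3.95883/10⌋ = 0 → A.
Square (2°×1°, digits 0–9): lon ⌊19.21461/2⌋ = 9; lat ⌊3.95883/1⌋ = 3.
Subsquare (5′×2.5′, letters a–x): lon ⌊1.21461/0.0833333⌋ = 14 → o; lat ⌊0.95883/0.0416667⌋ = 23 → x.
Extended square (30″×15″, digits 0–9): lon ⌊0.04794/0.00833333⌋ = 5; lat ⌊0.00050/0.00416667⌋ = 0.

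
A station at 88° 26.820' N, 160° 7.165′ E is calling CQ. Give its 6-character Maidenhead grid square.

RR08bk

Add 180° to longitude and 90° to latitude: 340.1194, 178.4470.
Field: 340.1194/20 → 17 → R, 178.4470/10 → 17 → R; chars RR.
Square: 0.1194/2 → 0, 8.4470/1 → 8; chars 08.
Subsquare: 0.1194/0.0833333 → 1 → b, 0.4470/0.0416667 → 10 → k; chars bk.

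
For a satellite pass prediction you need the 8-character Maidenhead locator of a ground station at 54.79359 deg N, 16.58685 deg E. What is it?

JO84ht00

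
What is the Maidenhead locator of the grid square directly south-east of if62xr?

Longitude subsquare x = 23; +1 → 24, wraps to 0 = a, carry into square.
Longitude square 6; +1 → 7.
Latitude subsquare r = 17; −1 → 16 = q.

IF72aq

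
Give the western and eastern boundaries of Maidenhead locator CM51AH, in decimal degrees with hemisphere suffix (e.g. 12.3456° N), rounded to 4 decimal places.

Field C=2, M=12: +2·20° lon, +12·10° lat → SW at lon -140°, lat 30°.
Square 5, 1: +5·2° lon, +1·1° lat → SW at lon -130°, lat 31°.
Subsquare a=0, h=7: +0·0.0833333° lon, +7·0.0416667° lat → SW at lon -130°, lat 31.2917°.
Cell spans 0.0833333° lon × 0.0416667° lat.
west 130.0000° W, east 129.9167° W.

130.0000° W, 129.9167° W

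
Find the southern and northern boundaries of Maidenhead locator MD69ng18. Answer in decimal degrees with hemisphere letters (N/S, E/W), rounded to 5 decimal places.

Field M=12, D=3: +12·20° lon, +3·10° lat → SW at lon 60°, lat -60°.
Square 6, 9: +6·2° lon, +9·1° lat → SW at lon 72°, lat -51°.
Subsquare n=13, g=6: +13·0.0833333° lon, +6·0.0416667° lat → SW at lon 73.0833°, lat -50.75°.
Extended square 1, 8: +1·0.00833333° lon, +8·0.00416667° lat → SW at lon 73.0917°, lat -50.7167°.
Cell spans 0.00833333° lon × 0.00416667° lat.
south 50.71667° S, north 50.71250° S.

50.71667° S, 50.71250° S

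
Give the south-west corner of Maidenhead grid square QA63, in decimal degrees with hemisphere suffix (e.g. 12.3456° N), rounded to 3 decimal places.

87.000° S, 152.000° E

Field Q=16, A=0: +16·20° lon, +0·10° lat → SW at lon 140°, lat -90°.
Square 6, 3: +6·2° lon, +3·1° lat → SW at lon 152°, lat -87°.
latitude 87.000° S, longitude 152.000° E.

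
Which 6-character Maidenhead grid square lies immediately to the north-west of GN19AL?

GN09xm

Longitude subsquare a = 0; −1 → -1, wraps to 23 = x, carry into square.
Longitude square 1; −1 → 0.
Latitude subsquare l = 11; +1 → 12 = m.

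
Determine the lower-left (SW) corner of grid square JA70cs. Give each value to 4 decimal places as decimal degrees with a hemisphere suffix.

89.2500° S, 14.1667° E

Field J=9, A=0: +9·20° lon, +0·10° lat → SW at lon 0°, lat -90°.
Square 7, 0: +7·2° lon, +0·1° lat → SW at lon 14°, lat -90°.
Subsquare c=2, s=18: +2·0.0833333° lon, +18·0.0416667° lat → SW at lon 14.1667°, lat -89.25°.
latitude 89.2500° S, longitude 14.1667° E.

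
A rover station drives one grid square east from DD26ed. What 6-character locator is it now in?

DD26fd

Longitude subsquare e = 4; +1 → 5 = f.
The latitude characters are unchanged.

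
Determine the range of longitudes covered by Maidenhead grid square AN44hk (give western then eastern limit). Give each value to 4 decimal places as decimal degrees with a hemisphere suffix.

Field A=0, N=13: +0·20° lon, +13·10° lat → SW at lon -180°, lat 40°.
Square 4, 4: +4·2° lon, +4·1° lat → SW at lon -172°, lat 44°.
Subsquare h=7, k=10: +7·0.0833333° lon, +10·0.0416667° lat → SW at lon -171.417°, lat 44.4167°.
Cell spans 0.0833333° lon × 0.0416667° lat.
west 171.4167° W, east 171.3333° W.

171.4167° W, 171.3333° W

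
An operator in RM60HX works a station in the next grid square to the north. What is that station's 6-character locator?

Latitude subsquare x = 23; +1 → 24, wraps to 0 = a, carry into square.
Latitude square 0; +1 → 1.
The longitude characters are unchanged.

RM61ha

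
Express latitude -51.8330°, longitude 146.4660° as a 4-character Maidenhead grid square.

QD38

Shift to the Maidenhead origin (180°W, 90°S): lon 326.47, lat 38.17.
Field: 326.47/20 → 16 → Q, 38.17/10 → 3 → D; chars QD.
Square: 6.47/2 → 3, 8.17/1 → 8; chars 38.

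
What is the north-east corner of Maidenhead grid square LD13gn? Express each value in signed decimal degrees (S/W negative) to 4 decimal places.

-56.4167, 42.5833

Field L=11, D=3: +11·20° lon, +3·10° lat → SW at lon 40°, lat -60°.
Square 1, 3: +1·2° lon, +3·1° lat → SW at lon 42°, lat -57°.
Subsquare g=6, n=13: +6·0.0833333° lon, +13·0.0416667° lat → SW at lon 42.5°, lat -56.4583°.
Cell spans 0.0833333° lon × 0.0416667° lat. NE corner is SW corner plus one full cell.
latitude -56.4167, longitude 42.5833.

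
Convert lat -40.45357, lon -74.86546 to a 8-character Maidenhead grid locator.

Add 180° to longitude and 90° to latitude: 105.13454, 49.54643.
Field (20°×10°, letters A–R): 105.13454/20 → 5 → F, 49.54643/10 → 4 → E; chars FE.
Square (2°×1°, digits 0–9): 5.13454/2 → 2, 9.54643/1 → 9; chars 29.
Subsquare (5′×2.5′, letters a–x): 1.13454/0.0833333 → 13 → n, 0.54643/0.0416667 → 13 → n; chars nn.
Extended square (30″×15″, digits 0–9): 0.05121/0.00833333 → 6, 0.00476/0.00416667 → 1; chars 61.

FE29nn61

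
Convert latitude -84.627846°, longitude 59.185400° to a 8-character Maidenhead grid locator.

Offset from 180°W / 90°S: lon 239.18540°, lat 5.37215°.
Field (20°×10°, letters A–R): lon ⌊239.18540/20⌋ = 11 → L; lat ⌊5.37215/10⌋ = 0 → A.
Square (2°×1°, digits 0–9): lon ⌊19.18540/2⌋ = 9; lat ⌊5.37215/1⌋ = 5.
Subsquare (5′×2.5′, letters a–x): lon ⌊1.18540/0.0833333⌋ = 14 → o; lat ⌊0.37215/0.0416667⌋ = 8 → i.
Extended square (30″×15″, digits 0–9): lon ⌊0.01873/0.00833333⌋ = 2; lat ⌊0.03882/0.00416667⌋ = 9.

LA95oi29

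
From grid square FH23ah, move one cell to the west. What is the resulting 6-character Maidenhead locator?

FH13xh

Longitude subsquare a = 0; −1 → -1, wraps to 23 = x, carry into square.
Longitude square 2; −1 → 1.
The latitude characters are unchanged.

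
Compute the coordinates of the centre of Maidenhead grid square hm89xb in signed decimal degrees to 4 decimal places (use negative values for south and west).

39.0625, -22.0417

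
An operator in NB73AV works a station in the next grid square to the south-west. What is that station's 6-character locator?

Longitude subsquare a = 0; −1 → -1, wraps to 23 = x, carry into square.
Longitude square 7; −1 → 6.
Latitude subsquare v = 21; −1 → 20 = u.

NB63xu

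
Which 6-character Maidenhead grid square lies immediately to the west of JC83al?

JC73xl

Longitude subsquare a = 0; −1 → -1, wraps to 23 = x, carry into square.
Longitude square 8; −1 → 7.
The latitude characters are unchanged.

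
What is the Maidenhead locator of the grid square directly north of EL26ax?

Latitude subsquare x = 23; +1 → 24, wraps to 0 = a, carry into square.
Latitude square 6; +1 → 7.
The longitude characters are unchanged.

EL27aa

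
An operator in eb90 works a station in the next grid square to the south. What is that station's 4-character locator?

EA99

Latitude square 0; −1 → -1, wraps to 9, carry into field.
Latitude field B = 1; −1 → 0 = A.
The longitude characters are unchanged.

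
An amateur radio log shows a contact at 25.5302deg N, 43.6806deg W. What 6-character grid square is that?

GL85dm

Add 180° to longitude and 90° to latitude: 136.3194, 115.5302.
Field: 136.3194/20 → 6 → G, 115.5302/10 → 11 → L; chars GL.
Square: 16.3194/2 → 8, 5.5302/1 → 5; chars 85.
Subsquare: 0.3194/0.0833333 → 3 → d, 0.5302/0.0416667 → 12 → m; chars dm.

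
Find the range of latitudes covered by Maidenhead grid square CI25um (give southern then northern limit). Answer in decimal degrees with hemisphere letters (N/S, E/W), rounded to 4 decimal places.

Field C=2, I=8: +2·20° lon, +8·10° lat → SW at lon -140°, lat -10°.
Square 2, 5: +2·2° lon, +5·1° lat → SW at lon -136°, lat -5°.
Subsquare u=20, m=12: +20·0.0833333° lon, +12·0.0416667° lat → SW at lon -134.333°, lat -4.5°.
Cell spans 0.0833333° lon × 0.0416667° lat.
south 4.5000° S, north 4.4583° S.

4.5000° S, 4.4583° S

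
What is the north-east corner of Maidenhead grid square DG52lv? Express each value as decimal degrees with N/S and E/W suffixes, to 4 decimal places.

Field D=3, G=6: +3·20° lon, +6·10° lat → SW at lon -120°, lat -30°.
Square 5, 2: +5·2° lon, +2·1° lat → SW at lon -110°, lat -28°.
Subsquare l=11, v=21: +11·0.0833333° lon, +21·0.0416667° lat → SW at lon -109.083°, lat -27.125°.
Cell spans 0.0833333° lon × 0.0416667° lat. NE corner is SW corner plus one full cell.
latitude 27.0833° S, longitude 109.0000° W.

27.0833° S, 109.0000° W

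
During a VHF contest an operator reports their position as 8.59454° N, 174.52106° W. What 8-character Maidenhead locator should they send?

Shift to the Maidenhead origin (180°W, 90°S): lon 5.47894, lat 98.59454.
Field (20°×10°, letters A–R): lon ⌊5.47894/20⌋ = 0 → A; lat ⌊98.59454/10⌋ = 9 → J.
Square (2°×1°, digits 0–9): lon ⌊5.47894/2⌋ = 2; lat ⌊8.59454/1⌋ = 8.
Subsquare (5′×2.5′, letters a–x): lon ⌊1.47894/0.0833333⌋ = 17 → r; lat ⌊0.59454/0.0416667⌋ = 14 → o.
Extended square (30″×15″, digits 0–9): lon ⌊0.06227/0.00833333⌋ = 7; lat ⌊0.01121/0.00416667⌋ = 2.

AJ28ro72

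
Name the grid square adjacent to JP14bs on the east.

JP14cs

Longitude subsquare b = 1; +1 → 2 = c.
The latitude characters are unchanged.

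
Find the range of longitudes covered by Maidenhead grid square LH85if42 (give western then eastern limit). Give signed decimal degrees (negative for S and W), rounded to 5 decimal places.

56.70000, 56.70833

Field L=11, H=7: +11·20° lon, +7·10° lat → SW at lon 40°, lat -20°.
Square 8, 5: +8·2° lon, +5·1° lat → SW at lon 56°, lat -15°.
Subsquare i=8, f=5: +8·0.0833333° lon, +5·0.0416667° lat → SW at lon 56.6667°, lat -14.7917°.
Extended square 4, 2: +4·0.00833333° lon, +2·0.00416667° lat → SW at lon 56.7°, lat -14.7833°.
Cell spans 0.00833333° lon × 0.00416667° lat.
west 56.70000, east 56.70833.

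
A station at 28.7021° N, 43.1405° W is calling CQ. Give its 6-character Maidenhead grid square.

Offset from 180°W / 90°S: lon 136.8595°, lat 118.7021°.
Field: 136.8595/20 → 6 → G, 118.7021/10 → 11 → L; chars GL.
Square: 16.8595/2 → 8, 8.7021/1 → 8; chars 88.
Subsquare: 0.8595/0.0833333 → 10 → k, 0.7021/0.0416667 → 16 → q; chars kq.

GL88kq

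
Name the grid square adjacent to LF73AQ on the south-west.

Longitude subsquare a = 0; −1 → -1, wraps to 23 = x, carry into square.
Longitude square 7; −1 → 6.
Latitude subsquare q = 16; −1 → 15 = p.

LF63xp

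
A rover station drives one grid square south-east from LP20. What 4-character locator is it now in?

Longitude square 2; +1 → 3.
Latitude square 0; −1 → -1, wraps to 9, carry into field.
Latitude field P = 15; −1 → 14 = O.

LO39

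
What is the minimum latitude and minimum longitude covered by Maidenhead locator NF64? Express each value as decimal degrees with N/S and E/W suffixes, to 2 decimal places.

36.00° S, 92.00° E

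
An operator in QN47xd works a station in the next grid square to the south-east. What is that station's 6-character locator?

Longitude subsquare x = 23; +1 → 24, wraps to 0 = a, carry into square.
Longitude square 4; +1 → 5.
Latitude subsquare d = 3; −1 → 2 = c.

QN57ac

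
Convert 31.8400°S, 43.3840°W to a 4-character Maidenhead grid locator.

GF88

Shift to the Maidenhead origin (180°W, 90°S): lon 136.62, lat 58.16.
Field: 136.62/20 → 6 → G, 58.16/10 → 5 → F; chars GF.
Square: 16.62/2 → 8, 8.16/1 → 8; chars 88.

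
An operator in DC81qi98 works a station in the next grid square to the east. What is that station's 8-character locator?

DC81ri08

Longitude extended square 9; +1 → 10, wraps to 0, carry into subsquare.
Longitude subsquare q = 16; +1 → 17 = r.
The latitude characters are unchanged.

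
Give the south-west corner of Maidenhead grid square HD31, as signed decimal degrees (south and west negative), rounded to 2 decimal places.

-59.00, -34.00

Field H=7, D=3: +7·20° lon, +3·10° lat → SW at lon -40°, lat -60°.
Square 3, 1: +3·2° lon, +1·1° lat → SW at lon -34°, lat -59°.
latitude -59.00, longitude -34.00.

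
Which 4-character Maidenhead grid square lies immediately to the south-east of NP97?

OP06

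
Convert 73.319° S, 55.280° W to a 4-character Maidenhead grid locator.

Add 180° to longitude and 90° to latitude: 124.72, 16.68.
Field: 124.72/20 → 6 → G, 16.68/10 → 1 → B; chars GB.
Square: 4.72/2 → 2, 6.68/1 → 6; chars 26.

GB26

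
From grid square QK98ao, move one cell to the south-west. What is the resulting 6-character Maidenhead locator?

Longitude subsquare a = 0; −1 → -1, wraps to 23 = x, carry into square.
Longitude square 9; −1 → 8.
Latitude subsquare o = 14; −1 → 13 = n.

QK88xn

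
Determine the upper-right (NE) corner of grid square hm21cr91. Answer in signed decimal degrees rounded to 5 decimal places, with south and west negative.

31.71667, -35.75000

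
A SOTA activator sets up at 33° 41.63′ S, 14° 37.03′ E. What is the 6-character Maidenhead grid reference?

JF76hh

Add 180° to longitude and 90° to latitude: 194.6172, 56.3062.
Field (20°×10°, letters A–R): 194.6172/20 → 9 → J, 56.3062/10 → 5 → F; chars JF.
Square (2°×1°, digits 0–9): 14.6172/2 → 7, 6.3062/1 → 6; chars 76.
Subsquare (5′×2.5′, letters a–x): 0.6172/0.0833333 → 7 → h, 0.3062/0.0416667 → 7 → h; chars hh.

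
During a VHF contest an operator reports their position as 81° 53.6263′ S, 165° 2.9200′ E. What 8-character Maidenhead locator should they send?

Shift to the Maidenhead origin (180°W, 90°S): lon 345.04867, lat 8.10623.
Field (20°×10°, letters A–R): 345.04867/20 → 17 → R, 8.10623/10 → 0 → A; chars RA.
Square (2°×1°, digits 0–9): 5.04867/2 → 2, 8.10623/1 → 8; chars 28.
Subsquare (5′×2.5′, letters a–x): 1.04867/0.0833333 → 12 → m, 0.10623/0.0416667 → 2 → c; chars mc.
Extended square (30″×15″, digits 0–9): 0.04867/0.00833333 → 5, 0.02290/0.00416667 → 5; chars 55.

RA28mc55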